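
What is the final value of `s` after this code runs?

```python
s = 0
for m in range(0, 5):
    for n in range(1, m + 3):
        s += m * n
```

m=0,n=1: s = 0+0 = 0
m=0,n=2: s = 0+0 = 0
m=1,n=1: s = 0+1 = 1
m=1,n=2: s = 1+2 = 3
m=1,n=3: s = 3+3 = 6
m=2,n=1: s = 6+2 = 8
m=2,n=2: s = 8+4 = 12
m=2,n=3: s = 12+6 = 18
m=2,n=4: s = 18+8 = 26
m=3,n=1: s = 26+3 = 29
m=3,n=2: s = 29+6 = 35
m=3,n=3: s = 35+9 = 44
m=3,n=4: s = 44+12 = 56
m=3,n=5: s = 56+15 = 71
m=4,n=1: s = 71+4 = 75
m=4,n=2: s = 75+8 = 83
m=4,n=3: s = 83+12 = 95
m=4,n=4: s = 95+16 = 111
m=4,n=5: s = 111+20 = 131
m=4,n=6: s = 131+24 = 155

155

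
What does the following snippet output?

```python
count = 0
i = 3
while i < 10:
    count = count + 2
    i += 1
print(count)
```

14

i=3: count = 0+2 = 2
i=4: count = 2+2 = 4
i=5: count = 4+2 = 6
i=6: count = 6+2 = 8
i=7: count = 8+2 = 10
i=8: count = 10+2 = 12
i=9: count = 12+2 = 14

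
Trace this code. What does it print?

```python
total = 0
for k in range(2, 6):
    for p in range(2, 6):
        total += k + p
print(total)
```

k=2,p=2: total = 0+4 = 4
k=2,p=3: total = 4+5 = 9
k=2,p=4: total = 9+6 = 15
k=2,p=5: total = 15+7 = 22
k=3,p=2: total = 22+5 = 27
k=3,p=3: total = 27+6 = 33
k=3,p=4: total = 33+7 = 40
k=3,p=5: total = 40+8 = 48
k=4,p=2: total = 48+6 = 54
k=4,p=3: total = 54+7 = 61
k=4,p=4: total = 61+8 = 69
k=4,p=5: total = 69+9 = 78
k=5,p=2: total = 78+7 = 85
k=5,p=3: total = 85+8 = 93
k=5,p=4: total = 93+9 = 102
k=5,p=5: total = 102+10 = 112

112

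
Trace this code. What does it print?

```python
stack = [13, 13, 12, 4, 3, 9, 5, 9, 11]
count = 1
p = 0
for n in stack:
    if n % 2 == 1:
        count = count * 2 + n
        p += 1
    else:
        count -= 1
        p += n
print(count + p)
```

1504

n=13: odd, count = 1*2+13 = 15; p=1
n=13: odd, count = 15*2+13 = 43; p=2
n=12: not odd, count = 43-1 = 42; p=14
n=4: not odd, count = 42-1 = 41; p=18
n=3: odd, count = 41*2+3 = 85; p=19
n=9: odd, count = 85*2+9 = 179; p=20
n=5: odd, count = 179*2+5 = 363; p=21
n=9: odd, count = 363*2+9 = 735; p=22
n=11: odd, count = 735*2+11 = 1481; p=23
count+p = 1481+23 = 1504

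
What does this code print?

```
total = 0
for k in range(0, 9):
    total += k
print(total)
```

k=0: total = 0+0 = 0
k=1: total = 0+1 = 1
k=2: total = 1+2 = 3
k=3: total = 3+3 = 6
k=4: total = 6+4 = 10
k=5: total = 10+5 = 15
k=6: total = 15+6 = 21
k=7: total = 21+7 = 28
k=8: total = 28+8 = 36

36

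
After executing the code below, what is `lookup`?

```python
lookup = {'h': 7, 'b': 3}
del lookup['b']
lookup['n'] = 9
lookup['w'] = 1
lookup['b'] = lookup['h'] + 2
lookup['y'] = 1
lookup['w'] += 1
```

del 'b' → {'h': 7}
lookup['n'] = 9 → {'h': 7, 'n': 9}
lookup['w'] = 1 → {'h': 7, 'n': 9, 'w': 1}
lookup['b'] = lookup['h']+2 = 9 → {'h': 7, 'n': 9, 'w': 1, 'b': 9}
lookup['y'] = 1 → {'h': 7, 'n': 9, 'w': 1, 'b': 9, 'y': 1}
lookup['w'] = 1+1 = 2 → {'h': 7, 'n': 9, 'w': 2, 'b': 9, 'y': 1}

{'h': 7, 'n': 9, 'w': 2, 'b': 9, 'y': 1}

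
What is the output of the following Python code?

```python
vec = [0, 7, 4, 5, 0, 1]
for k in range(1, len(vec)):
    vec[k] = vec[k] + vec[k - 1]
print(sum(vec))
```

k=1: vec[1] = 7+0 = 7 → [0, 7, 4, 5, 0, 1]
k=2: vec[2] = 4+7 = 11 → [0, 7, 11, 5, 0, 1]
k=3: vec[3] = 5+11 = 16 → [0, 7, 11, 16, 0, 1]
k=4: vec[4] = 0+16 = 16 → [0, 7, 11, 16, 16, 1]
k=5: vec[5] = 1+16 = 17 → [0, 7, 11, 16, 16, 17]
sum = 67

67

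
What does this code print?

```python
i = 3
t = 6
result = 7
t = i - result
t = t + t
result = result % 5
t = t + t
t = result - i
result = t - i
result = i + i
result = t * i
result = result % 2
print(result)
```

t = 3-7 = -4
t = (-4)+(-4) = -8
result = 7%5 = 2
t = (-8)+(-8) = -16
t = 2-3 = -1
result = (-1)-3 = -4
result = 3+3 = 6
result = (-1)*3 = -3
result = (-3)%2 = 1

1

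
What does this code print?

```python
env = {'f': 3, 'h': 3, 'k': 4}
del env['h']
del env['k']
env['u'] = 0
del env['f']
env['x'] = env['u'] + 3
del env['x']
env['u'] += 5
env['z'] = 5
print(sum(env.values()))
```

10

del 'h' → {'f': 3, 'k': 4}
del 'k' → {'f': 3}
env['u'] = 0 → {'f': 3, 'u': 0}
del 'f' → {'u': 0}
env['x'] = env['u']+3 = 3 → {'u': 0, 'x': 3}
del 'x' → {'u': 0}
env['u'] = 0+5 = 5 → {'u': 5}
env['z'] = 5 → {'u': 5, 'z': 5}
sum of values = 10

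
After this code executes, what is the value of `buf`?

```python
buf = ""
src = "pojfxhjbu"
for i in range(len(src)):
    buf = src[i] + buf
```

'ubjhxfjop'

i=0: prepend 'p' → 'p'
i=1: prepend 'o' → 'op'
i=2: prepend 'j' → 'jop'
i=3: prepend 'f' → 'fjop'
i=4: prepend 'x' → 'xfjop'
i=5: prepend 'h' → 'hxfjop'
i=6: prepend 'j' → 'jhxfjop'
i=7: prepend 'b' → 'bjhxfjop'
i=8: prepend 'u' → 'ubjhxfjop'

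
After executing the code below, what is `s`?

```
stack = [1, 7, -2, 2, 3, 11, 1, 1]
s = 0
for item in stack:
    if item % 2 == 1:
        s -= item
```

item=1: odd, s = 0-1 = -1
item=7: odd, s = (-1)-7 = -8
item=-2: not odd
item=2: not odd
item=3: odd, s = (-8)-3 = -11
item=11: odd, s = (-11)-11 = -22
item=1: odd, s = (-22)-1 = -23
item=1: odd, s = (-23)-1 = -24

-24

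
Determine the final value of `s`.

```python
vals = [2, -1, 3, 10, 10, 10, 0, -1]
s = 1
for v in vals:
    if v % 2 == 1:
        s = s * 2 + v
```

v=2: not odd
v=-1: odd, s = 1*2+(-1) = 1
v=3: odd, s = 1*2+3 = 5
v=10: not odd
v=10: not odd
v=10: not odd
v=0: not odd
v=-1: odd, s = 5*2+(-1) = 9

9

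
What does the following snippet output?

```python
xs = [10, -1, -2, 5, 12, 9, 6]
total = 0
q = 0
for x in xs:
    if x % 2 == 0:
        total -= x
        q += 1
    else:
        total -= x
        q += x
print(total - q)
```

x=10: even, total = 0-10 = -10; q=1
x=-1: not even, total = (-10)-(-1) = -9; q=0
x=-2: even, total = (-9)-(-2) = -7; q=1
x=5: not even, total = (-7)-5 = -12; q=6
x=12: even, total = (-12)-12 = -24; q=7
x=9: not even, total = (-24)-9 = -33; q=16
x=6: even, total = (-33)-6 = -39; q=17
total-q = (-39)-17 = -56

-56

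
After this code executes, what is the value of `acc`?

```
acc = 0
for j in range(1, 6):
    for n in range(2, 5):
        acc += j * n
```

135

j=1,n=2: acc = 0+2 = 2
j=1,n=3: acc = 2+3 = 5
j=1,n=4: acc = 5+4 = 9
j=2,n=2: acc = 9+4 = 13
j=2,n=3: acc = 13+6 = 19
j=2,n=4: acc = 19+8 = 27
j=3,n=2: acc = 27+6 = 33
j=3,n=3: acc = 33+9 = 42
j=3,n=4: acc = 42+12 = 54
j=4,n=2: acc = 54+8 = 62
j=4,n=3: acc = 62+12 = 74
j=4,n=4: acc = 74+16 = 90
j=5,n=2: acc = 90+10 = 100
j=5,n=3: acc = 100+15 = 115
j=5,n=4: acc = 115+20 = 135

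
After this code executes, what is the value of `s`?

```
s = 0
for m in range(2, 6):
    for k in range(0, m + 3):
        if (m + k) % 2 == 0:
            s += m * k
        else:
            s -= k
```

m=2,k=0: even sum, s = 0+0 = 0
m=2,k=1: odd sum, s = 0-1 = -1
m=2,k=2: even sum, s = (-1)+4 = 3
m=2,k=3: odd sum, s = 3-3 = 0
m=2,k=4: even sum, s = 0+8 = 8
m=3,k=0: odd sum, s = 8-0 = 8
m=3,k=1: even sum, s = 8+3 = 11
m=3,k=2: odd sum, s = 11-2 = 9
m=3,k=3: even sum, s = 9+9 = 18
m=3,k=4: odd sum, s = 18-4 = 14
m=3,k=5: even sum, s = 14+15 = 29
m=4,k=0: even sum, s = 29+0 = 29
m=4,k=1: odd sum, s = 29-1 = 28
m=4,k=2: even sum, s = 28+8 = 36
m=4,k=3: odd sum, s = 36-3 = 33
m=4,k=4: even sum, s = 33+16 = 49
m=4,k=5: odd sum, s = 49-5 = 44
m=4,k=6: even sum, s = 44+24 = 68
m=5,k=0: odd sum, s = 68-0 = 68
m=5,k=1: even sum, s = 68+5 = 73
m=5,k=2: odd sum, s = 73-2 = 71
m=5,k=3: even sum, s = 71+15 = 86
m=5,k=4: odd sum, s = 86-4 = 82
m=5,k=5: even sum, s = 82+25 = 107
m=5,k=6: odd sum, s = 107-6 = 101
m=5,k=7: even sum, s = 101+35 = 136

136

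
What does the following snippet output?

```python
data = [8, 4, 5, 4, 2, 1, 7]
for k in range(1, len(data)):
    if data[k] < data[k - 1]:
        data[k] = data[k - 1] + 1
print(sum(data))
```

77

k=1: 4<8, data[1] = 8+1 = 9 → [8, 9, 5, 4, 2, 1, 7]
k=2: 5<9, data[2] = 9+1 = 10 → [8, 9, 10, 4, 2, 1, 7]
k=3: 4<10, data[3] = 10+1 = 11 → [8, 9, 10, 11, 2, 1, 7]
k=4: 2<11, data[4] = 11+1 = 12 → [8, 9, 10, 11, 12, 1, 7]
k=5: 1<12, data[5] = 12+1 = 13 → [8, 9, 10, 11, 12, 13, 7]
k=6: 7<13, data[6] = 13+1 = 14 → [8, 9, 10, 11, 12, 13, 14]
sum = 77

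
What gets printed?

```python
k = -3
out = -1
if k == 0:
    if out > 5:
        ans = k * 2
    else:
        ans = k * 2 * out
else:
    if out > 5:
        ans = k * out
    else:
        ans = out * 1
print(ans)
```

-1

k=-3, out=-1
k == 0 is False; out > 5 is False
→ ans = out * 1 = -1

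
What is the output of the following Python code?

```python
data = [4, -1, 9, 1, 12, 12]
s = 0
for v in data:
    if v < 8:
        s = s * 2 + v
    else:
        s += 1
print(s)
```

19

v=4: <8, s = 0*2+4 = 4
v=-1: <8, s = 4*2+(-1) = 7
v=9: not <8, s = 7+1 = 8
v=1: <8, s = 8*2+1 = 17
v=12: not <8, s = 17+1 = 18
v=12: not <8, s = 18+1 = 19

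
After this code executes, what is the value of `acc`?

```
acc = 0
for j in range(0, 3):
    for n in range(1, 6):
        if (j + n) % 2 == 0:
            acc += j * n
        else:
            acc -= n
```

j=0,n=1: odd sum, acc = 0-1 = -1
j=0,n=2: even sum, acc = (-1)+0 = -1
j=0,n=3: odd sum, acc = (-1)-3 = -4
j=0,n=4: even sum, acc = (-4)+0 = -4
j=0,n=5: odd sum, acc = (-4)-5 = -9
j=1,n=1: even sum, acc = (-9)+1 = -8
j=1,n=2: odd sum, acc = (-8)-2 = -10
j=1,n=3: even sum, acc = (-10)+3 = -7
j=1,n=4: odd sum, acc = (-7)-4 = -11
j=1,n=5: even sum, acc = (-11)+5 = -6
j=2,n=1: odd sum, acc = (-6)-1 = -7
j=2,n=2: even sum, acc = (-7)+4 = -3
j=2,n=3: odd sum, acc = (-3)-3 = -6
j=2,n=4: even sum, acc = (-6)+8 = 2
j=2,n=5: odd sum, acc = 2-5 = -3

-3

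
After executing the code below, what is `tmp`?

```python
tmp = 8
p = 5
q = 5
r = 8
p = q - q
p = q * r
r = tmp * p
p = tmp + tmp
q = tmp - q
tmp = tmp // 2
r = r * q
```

4

p = 5-5 = 0
p = 5*8 = 40
r = 8*40 = 320
p = 8+8 = 16
q = 8-5 = 3
tmp = 8//2 = 4
r = 320*3 = 960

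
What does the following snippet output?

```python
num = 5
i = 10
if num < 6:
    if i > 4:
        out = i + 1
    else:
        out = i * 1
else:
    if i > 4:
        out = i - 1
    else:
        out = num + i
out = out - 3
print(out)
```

8

num=5, i=10
num < 6 is True; i > 4 is True
→ out = i + 1 = 11
out = 11-3 = 8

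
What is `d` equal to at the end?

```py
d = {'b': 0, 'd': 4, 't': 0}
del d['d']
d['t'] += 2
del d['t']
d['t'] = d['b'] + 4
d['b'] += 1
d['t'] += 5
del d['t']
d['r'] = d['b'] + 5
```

{'b': 1, 'r': 6}

del 'd' → {'b': 0, 't': 0}
d['t'] = 0+2 = 2 → {'b': 0, 't': 2}
del 't' → {'b': 0}
d['t'] = d['b']+4 = 4 → {'b': 0, 't': 4}
d['b'] = 0+1 = 1 → {'b': 1, 't': 4}
d['t'] = 4+5 = 9 → {'b': 1, 't': 9}
del 't' → {'b': 1}
d['r'] = d['b']+5 = 6 → {'b': 1, 'r': 6}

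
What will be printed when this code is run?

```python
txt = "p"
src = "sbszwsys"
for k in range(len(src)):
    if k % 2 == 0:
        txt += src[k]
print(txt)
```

psswy

k=0: add 's' → 'ps'
k=1: skip
k=2: add 's' → 'pss'
k=3: skip
k=4: add 'w' → 'pssw'
k=5: skip
k=6: add 'y' → 'psswy'
k=7: skip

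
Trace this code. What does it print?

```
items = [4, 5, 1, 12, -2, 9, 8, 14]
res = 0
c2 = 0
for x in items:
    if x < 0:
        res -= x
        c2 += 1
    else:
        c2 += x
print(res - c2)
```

x=4: not <0; c2=4
x=5: not <0; c2=9
x=1: not <0; c2=10
x=12: not <0; c2=22
x=-2: <0, res = 0-(-2) = 2; c2=23
x=9: not <0; c2=32
x=8: not <0; c2=40
x=14: not <0; c2=54
res-c2 = 2-54 = -52

-52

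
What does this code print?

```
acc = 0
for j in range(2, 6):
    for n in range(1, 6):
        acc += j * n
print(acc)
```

210

j=2,n=1: acc = 0+2 = 2
j=2,n=2: acc = 2+4 = 6
j=2,n=3: acc = 6+6 = 12
j=2,n=4: acc = 12+8 = 20
j=2,n=5: acc = 20+10 = 30
j=3,n=1: acc = 30+3 = 33
j=3,n=2: acc = 33+6 = 39
j=3,n=3: acc = 39+9 = 48
j=3,n=4: acc = 48+12 = 60
j=3,n=5: acc = 60+15 = 75
j=4,n=1: acc = 75+4 = 79
j=4,n=2: acc = 79+8 = 87
j=4,n=3: acc = 87+12 = 99
j=4,n=4: acc = 99+16 = 115
j=4,n=5: acc = 115+20 = 135
j=5,n=1: acc = 135+5 = 140
j=5,n=2: acc = 140+10 = 150
j=5,n=3: acc = 150+15 = 165
j=5,n=4: acc = 165+20 = 185
j=5,n=5: acc = 185+25 = 210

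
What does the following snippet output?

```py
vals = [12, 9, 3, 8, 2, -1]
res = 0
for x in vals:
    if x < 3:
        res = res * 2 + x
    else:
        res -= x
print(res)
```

-125

x=12: not <3, res = 0-12 = -12
x=9: not <3, res = (-12)-9 = -21
x=3: not <3, res = (-21)-3 = -24
x=8: not <3, res = (-24)-8 = -32
x=2: <3, res = (-32)*2+2 = -62
x=-1: <3, res = (-62)*2+(-1) = -125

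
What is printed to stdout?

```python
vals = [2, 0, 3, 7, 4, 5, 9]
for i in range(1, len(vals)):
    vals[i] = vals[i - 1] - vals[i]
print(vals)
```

i=1: vals[1] = 2-0 = 2 → [2, 2, 3, 7, 4, 5, 9]
i=2: vals[2] = 2-3 = -1 → [2, 2, -1, 7, 4, 5, 9]
i=3: vals[3] = (-1)-7 = -8 → [2, 2, -1, -8, 4, 5, 9]
i=4: vals[4] = (-8)-4 = -12 → [2, 2, -1, -8, -12, 5, 9]
i=5: vals[5] = (-12)-5 = -17 → [2, 2, -1, -8, -12, -17, 9]
i=6: vals[6] = (-17)-9 = -26 → [2, 2, -1, -8, -12, -17, -26]

[2, 2, -1, -8, -12, -17, -26]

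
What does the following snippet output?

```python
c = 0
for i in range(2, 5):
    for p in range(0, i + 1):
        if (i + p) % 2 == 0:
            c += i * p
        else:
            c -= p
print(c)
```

33

i=2,p=0: even sum, c = 0+0 = 0
i=2,p=1: odd sum, c = 0-1 = -1
i=2,p=2: even sum, c = (-1)+4 = 3
i=3,p=0: odd sum, c = 3-0 = 3
i=3,p=1: even sum, c = 3+3 = 6
i=3,p=2: odd sum, c = 6-2 = 4
i=3,p=3: even sum, c = 4+9 = 13
i=4,p=0: even sum, c = 13+0 = 13
i=4,p=1: odd sum, c = 13-1 = 12
i=4,p=2: even sum, c = 12+8 = 20
i=4,p=3: odd sum, c = 20-3 = 17
i=4,p=4: even sum, c = 17+16 = 33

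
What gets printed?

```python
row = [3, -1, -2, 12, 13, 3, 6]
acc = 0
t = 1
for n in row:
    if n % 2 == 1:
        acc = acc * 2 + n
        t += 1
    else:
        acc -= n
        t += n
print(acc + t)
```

24

n=3: odd, acc = 0*2+3 = 3; t=2
n=-1: odd, acc = 3*2+(-1) = 5; t=3
n=-2: not odd, acc = 5-(-2) = 7; t=1
n=12: not odd, acc = 7-12 = -5; t=13
n=13: odd, acc = (-5)*2+13 = 3; t=14
n=3: odd, acc = 3*2+3 = 9; t=15
n=6: not odd, acc = 9-6 = 3; t=21
acc+t = 3+21 = 24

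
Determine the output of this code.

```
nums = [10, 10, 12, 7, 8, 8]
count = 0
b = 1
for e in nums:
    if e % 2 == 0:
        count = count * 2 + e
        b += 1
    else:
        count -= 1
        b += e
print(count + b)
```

321

e=10: even, count = 0*2+10 = 10; b=2
e=10: even, count = 10*2+10 = 30; b=3
e=12: even, count = 30*2+12 = 72; b=4
e=7: not even, count = 72-1 = 71; b=11
e=8: even, count = 71*2+8 = 150; b=12
e=8: even, count = 150*2+8 = 308; b=13
count+b = 308+13 = 321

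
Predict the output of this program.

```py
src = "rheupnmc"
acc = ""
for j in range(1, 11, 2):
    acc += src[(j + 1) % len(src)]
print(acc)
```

epmre

j=1: add src[2]='e' → 'e'
j=3: add src[4]='p' → 'ep'
j=5: add src[6]='m' → 'epm'
j=7: add src[0]='r' → 'epmr'
j=9: add src[2]='e' → 'epmre'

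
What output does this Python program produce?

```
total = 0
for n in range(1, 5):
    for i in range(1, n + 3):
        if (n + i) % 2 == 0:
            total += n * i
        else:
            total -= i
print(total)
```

70

n=1,i=1: even sum, total = 0+1 = 1
n=1,i=2: odd sum, total = 1-2 = -1
n=1,i=3: even sum, total = (-1)+3 = 2
n=2,i=1: odd sum, total = 2-1 = 1
n=2,i=2: even sum, total = 1+4 = 5
n=2,i=3: odd sum, total = 5-3 = 2
n=2,i=4: even sum, total = 2+8 = 10
n=3,i=1: even sum, total = 10+3 = 13
n=3,i=2: odd sum, total = 13-2 = 11
n=3,i=3: even sum, total = 11+9 = 20
n=3,i=4: odd sum, total = 20-4 = 16
n=3,i=5: even sum, total = 16+15 = 31
n=4,i=1: odd sum, total = 31-1 = 30
n=4,i=2: even sum, total = 30+8 = 38
n=4,i=3: odd sum, total = 38-3 = 35
n=4,i=4: even sum, total = 35+16 = 51
n=4,i=5: odd sum, total = 51-5 = 46
n=4,i=6: even sum, total = 46+24 = 70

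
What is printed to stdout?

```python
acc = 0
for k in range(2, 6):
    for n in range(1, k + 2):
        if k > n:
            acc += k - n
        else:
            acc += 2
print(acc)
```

k=2,n=1: 2>1, acc = 0+1 = 1
k=2,n=2: not 2>2, acc = 1+2 = 3
k=2,n=3: not 2>3, acc = 3+2 = 5
k=3,n=1: 3>1, acc = 5+2 = 7
k=3,n=2: 3>2, acc = 7+1 = 8
k=3,n=3: not 3>3, acc = 8+2 = 10
k=3,n=4: not 3>4, acc = 10+2 = 12
k=4,n=1: 4>1, acc = 12+3 = 15
k=4,n=2: 4>2, acc = 15+2 = 17
k=4,n=3: 4>3, acc = 17+1 = 18
k=4,n=4: not 4>4, acc = 18+2 = 20
k=4,n=5: not 4>5, acc = 20+2 = 22
k=5,n=1: 5>1, acc = 22+4 = 26
k=5,n=2: 5>2, acc = 26+3 = 29
k=5,n=3: 5>3, acc = 29+2 = 31
k=5,n=4: 5>4, acc = 31+1 = 32
k=5,n=5: not 5>5, acc = 32+2 = 34
k=5,n=6: not 5>6, acc = 34+2 = 36

36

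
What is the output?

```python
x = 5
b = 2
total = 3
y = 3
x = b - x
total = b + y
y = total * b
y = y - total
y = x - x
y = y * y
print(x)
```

x = 2-5 = -3
total = 2+3 = 5
y = 5*2 = 10
y = 10-5 = 5
y = (-3)-(-3) = 0
y = 0*0 = 0

-3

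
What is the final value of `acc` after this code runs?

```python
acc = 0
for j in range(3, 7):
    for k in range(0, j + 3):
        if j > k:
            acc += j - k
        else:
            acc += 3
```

88

j=3,k=0: 3>0, acc = 0+3 = 3
j=3,k=1: 3>1, acc = 3+2 = 5
j=3,k=2: 3>2, acc = 5+1 = 6
j=3,k=3: not 3>3, acc = 6+3 = 9
j=3,k=4: not 3>4, acc = 9+3 = 12
j=3,k=5: not 3>5, acc = 12+3 = 15
j=4,k=0: 4>0, acc = 15+4 = 19
j=4,k=1: 4>1, acc = 19+3 = 22
j=4,k=2: 4>2, acc = 22+2 = 24
j=4,k=3: 4>3, acc = 24+1 = 25
j=4,k=4: not 4>4, acc = 25+3 = 28
j=4,k=5: not 4>5, acc = 28+3 = 31
j=4,k=6: not 4>6, acc = 31+3 = 34
j=5,k=0: 5>0, acc = 34+5 = 39
j=5,k=1: 5>1, acc = 39+4 = 43
j=5,k=2: 5>2, acc = 43+3 = 46
j=5,k=3: 5>3, acc = 46+2 = 48
j=5,k=4: 5>4, acc = 48+1 = 49
j=5,k=5: not 5>5, acc = 49+3 = 52
j=5,k=6: not 5>6, acc = 52+3 = 55
j=5,k=7: not 5>7, acc = 55+3 = 58
j=6,k=0: 6>0, acc = 58+6 = 64
j=6,k=1: 6>1, acc = 64+5 = 69
j=6,k=2: 6>2, acc = 69+4 = 73
j=6,k=3: 6>3, acc = 73+3 = 76
j=6,k=4: 6>4, acc = 76+2 = 78
j=6,k=5: 6>5, acc = 78+1 = 79
j=6,k=6: not 6>6, acc = 79+3 = 82
j=6,k=7: not 6>7, acc = 82+3 = 85
j=6,k=8: not 6>8, acc = 85+3 = 88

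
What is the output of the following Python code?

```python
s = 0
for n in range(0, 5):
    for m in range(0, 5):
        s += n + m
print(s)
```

100

n=0,m=0: s = 0+0 = 0
n=0,m=1: s = 0+1 = 1
n=0,m=2: s = 1+2 = 3
n=0,m=3: s = 3+3 = 6
n=0,m=4: s = 6+4 = 10
n=1,m=0: s = 10+1 = 11
n=1,m=1: s = 11+2 = 13
n=1,m=2: s = 13+3 = 16
n=1,m=3: s = 16+4 = 20
n=1,m=4: s = 20+5 = 25
n=2,m=0: s = 25+2 = 27
n=2,m=1: s = 27+3 = 30
n=2,m=2: s = 30+4 = 34
n=2,m=3: s = 34+5 = 39
n=2,m=4: s = 39+6 = 45
n=3,m=0: s = 45+3 = 48
n=3,m=1: s = 48+4 = 52
n=3,m=2: s = 52+5 = 57
n=3,m=3: s = 57+6 = 63
n=3,m=4: s = 63+7 = 70
n=4,m=0: s = 70+4 = 74
n=4,m=1: s = 74+5 = 79
n=4,m=2: s = 79+6 = 85
n=4,m=3: s = 85+7 = 92
n=4,m=4: s = 92+8 = 100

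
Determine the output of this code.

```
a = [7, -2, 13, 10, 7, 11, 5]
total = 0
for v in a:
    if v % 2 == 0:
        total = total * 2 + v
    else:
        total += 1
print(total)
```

15

v=7: not even, total = 0+1 = 1
v=-2: even, total = 1*2+(-2) = 0
v=13: not even, total = 0+1 = 1
v=10: even, total = 1*2+10 = 12
v=7: not even, total = 12+1 = 13
v=11: not even, total = 13+1 = 14
v=5: not even, total = 14+1 = 15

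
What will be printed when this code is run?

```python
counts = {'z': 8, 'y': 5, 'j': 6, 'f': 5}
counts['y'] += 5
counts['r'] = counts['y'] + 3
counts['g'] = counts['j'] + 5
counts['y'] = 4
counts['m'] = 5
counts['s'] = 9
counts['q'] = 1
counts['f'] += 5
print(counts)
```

{'z': 8, 'y': 4, 'j': 6, 'f': 10, 'r': 13, 'g': 11, 'm': 5, 's': 9, 'q': 1}

counts['y'] = 5+5 = 10 → {'z': 8, 'y': 10, 'j': 6, 'f': 5}
counts['r'] = counts['y']+3 = 13 → {'z': 8, 'y': 10, 'j': 6, 'f': 5, 'r': 13}
counts['g'] = counts['j']+5 = 11 → {'z': 8, 'y': 10, 'j': 6, 'f': 5, 'r': 13, 'g': 11}
counts['y'] = 4 → {'z': 8, 'y': 4, 'j': 6, 'f': 5, 'r': 13, 'g': 11}
counts['m'] = 5 → {'z': 8, 'y': 4, 'j': 6, 'f': 5, 'r': 13, 'g': 11, 'm': 5}
counts['s'] = 9 → {'z': 8, 'y': 4, 'j': 6, 'f': 5, 'r': 13, 'g': 11, 'm': 5, 's': 9}
counts['q'] = 1 → {'z': 8, 'y': 4, 'j': 6, 'f': 5, 'r': 13, 'g': 11, 'm': 5, 's': 9, 'q': 1}
counts['f'] = 5+5 = 10 → {'z': 8, 'y': 4, 'j': 6, 'f': 10, 'r': 13, 'g': 11, 'm': 5, 's': 9, 'q': 1}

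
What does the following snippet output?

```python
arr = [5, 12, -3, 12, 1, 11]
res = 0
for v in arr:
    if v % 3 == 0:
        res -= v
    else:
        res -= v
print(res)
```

v=5: not %3==0, res = 0-5 = -5
v=12: %3==0, res = (-5)-12 = -17
v=-3: %3==0, res = (-17)-(-3) = -14
v=12: %3==0, res = (-14)-12 = -26
v=1: not %3==0, res = (-26)-1 = -27
v=11: not %3==0, res = (-27)-11 = -38

-38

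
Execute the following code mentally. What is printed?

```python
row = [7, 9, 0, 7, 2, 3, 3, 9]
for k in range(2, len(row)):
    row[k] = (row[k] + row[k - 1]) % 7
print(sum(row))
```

k=2: row[2] = (0+9)%7 = 2 → [7, 9, 2, 7, 2, 3, 3, 9]
k=3: row[3] = (7+2)%7 = 2 → [7, 9, 2, 2, 2, 3, 3, 9]
k=4: row[4] = (2+2)%7 = 4 → [7, 9, 2, 2, 4, 3, 3, 9]
k=5: row[5] = (3+4)%7 = 0 → [7, 9, 2, 2, 4, 0, 3, 9]
k=6: row[6] = (3+0)%7 = 3 → [7, 9, 2, 2, 4, 0, 3, 9]
k=7: row[7] = (9+3)%7 = 5 → [7, 9, 2, 2, 4, 0, 3, 5]
sum = 32

32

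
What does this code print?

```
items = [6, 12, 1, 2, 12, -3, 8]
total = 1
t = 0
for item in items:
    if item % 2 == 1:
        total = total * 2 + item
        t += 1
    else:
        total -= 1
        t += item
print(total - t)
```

item=6: not odd, total = 1-1 = 0; t=6
item=12: not odd, total = 0-1 = -1; t=18
item=1: odd, total = (-1)*2+1 = -1; t=19
item=2: not odd, total = (-1)-1 = -2; t=21
item=12: not odd, total = (-2)-1 = -3; t=33
item=-3: odd, total = (-3)*2+(-3) = -9; t=34
item=8: not odd, total = (-9)-1 = -10; t=42
total-t = (-10)-42 = -52

-52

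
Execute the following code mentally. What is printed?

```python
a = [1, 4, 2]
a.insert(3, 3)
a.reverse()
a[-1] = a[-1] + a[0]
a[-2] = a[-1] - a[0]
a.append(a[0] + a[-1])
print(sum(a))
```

17

insert 3 at 3 → [1, 4, 2, 3]
reverse → [3, 2, 4, 1]
a[-1] = a[-1]+a[0] = 1+3 = 4 → [3, 2, 4, 4]
a[-2] = a[-1]-a[0] = 4-3 = 1 → [3, 2, 1, 4]
append a[0]+a[-1] = 3+4 = 7 → [3, 2, 1, 4, 7]
sum = 17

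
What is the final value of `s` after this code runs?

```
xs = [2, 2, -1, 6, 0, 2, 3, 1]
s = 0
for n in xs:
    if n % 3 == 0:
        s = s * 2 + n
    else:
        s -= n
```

-2

n=2: not %3==0, s = 0-2 = -2
n=2: not %3==0, s = (-2)-2 = -4
n=-1: not %3==0, s = (-4)-(-1) = -3
n=6: %3==0, s = (-3)*2+6 = 0
n=0: %3==0, s = 0*2+0 = 0
n=2: not %3==0, s = 0-2 = -2
n=3: %3==0, s = (-2)*2+3 = -1
n=1: not %3==0, s = (-1)-1 = -2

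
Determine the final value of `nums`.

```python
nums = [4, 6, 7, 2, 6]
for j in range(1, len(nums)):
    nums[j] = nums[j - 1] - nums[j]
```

j=1: nums[1] = 4-6 = -2 → [4, -2, 7, 2, 6]
j=2: nums[2] = (-2)-7 = -9 → [4, -2, -9, 2, 6]
j=3: nums[3] = (-9)-2 = -11 → [4, -2, -9, -11, 6]
j=4: nums[4] = (-11)-6 = -17 → [4, -2, -9, -11, -17]

[4, -2, -9, -11, -17]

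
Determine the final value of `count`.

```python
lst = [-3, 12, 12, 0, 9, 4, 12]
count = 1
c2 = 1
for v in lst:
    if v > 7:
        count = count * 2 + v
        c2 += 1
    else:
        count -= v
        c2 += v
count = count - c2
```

v=-3: not >7, count = 1-(-3) = 4; c2=-2
v=12: >7, count = 4*2+12 = 20; c2=-1
v=12: >7, count = 20*2+12 = 52; c2=0
v=0: not >7, count = 52-0 = 52; c2=0
v=9: >7, count = 52*2+9 = 113; c2=1
v=4: not >7, count = 113-4 = 109; c2=5
v=12: >7, count = 109*2+12 = 230; c2=6
count-c2 = 230-6 = 224

224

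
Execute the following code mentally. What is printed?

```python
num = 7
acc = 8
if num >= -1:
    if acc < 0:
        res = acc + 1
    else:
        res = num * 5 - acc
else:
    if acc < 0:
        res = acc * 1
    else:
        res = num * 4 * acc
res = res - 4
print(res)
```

23

num=7, acc=8
num >= -1 is True; acc < 0 is False
→ res = num * 5 - acc = 27
res = 27-4 = 23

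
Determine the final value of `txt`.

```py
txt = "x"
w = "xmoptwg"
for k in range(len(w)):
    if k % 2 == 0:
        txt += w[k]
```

k=0: add 'x' → 'xx'
k=1: skip
k=2: add 'o' → 'xxo'
k=3: skip
k=4: add 't' → 'xxot'
k=5: skip
k=6: add 'g' → 'xxotg'

'xxotg'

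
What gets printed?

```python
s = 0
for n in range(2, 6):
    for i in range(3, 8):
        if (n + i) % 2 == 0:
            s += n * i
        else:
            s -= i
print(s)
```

n=2,i=3: odd sum, s = 0-3 = -3
n=2,i=4: even sum, s = (-3)+8 = 5
n=2,i=5: odd sum, s = 5-5 = 0
n=2,i=6: even sum, s = 0+12 = 12
n=2,i=7: odd sum, s = 12-7 = 5
n=3,i=3: even sum, s = 5+9 = 14
n=3,i=4: odd sum, s = 14-4 = 10
n=3,i=5: even sum, s = 10+15 = 25
n=3,i=6: odd sum, s = 25-6 = 19
n=3,i=7: even sum, s = 19+21 = 40
n=4,i=3: odd sum, s = 40-3 = 37
n=4,i=4: even sum, s = 37+16 = 53
n=4,i=5: odd sum, s = 53-5 = 48
n=4,i=6: even sum, s = 48+24 = 72
n=4,i=7: odd sum, s = 72-7 = 65
n=5,i=3: even sum, s = 65+15 = 80
n=5,i=4: odd sum, s = 80-4 = 76
n=5,i=5: even sum, s = 76+25 = 101
n=5,i=6: odd sum, s = 101-6 = 95
n=5,i=7: even sum, s = 95+35 = 130

130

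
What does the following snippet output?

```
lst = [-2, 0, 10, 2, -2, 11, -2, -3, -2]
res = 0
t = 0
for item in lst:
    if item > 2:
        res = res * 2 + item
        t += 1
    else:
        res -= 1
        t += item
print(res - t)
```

23

item=-2: not >2, res = 0-1 = -1; t=-2
item=0: not >2, res = (-1)-1 = -2; t=-2
item=10: >2, res = (-2)*2+10 = 6; t=-1
item=2: not >2, res = 6-1 = 5; t=1
item=-2: not >2, res = 5-1 = 4; t=-1
item=11: >2, res = 4*2+11 = 19; t=0
item=-2: not >2, res = 19-1 = 18; t=-2
item=-3: not >2, res = 18-1 = 17; t=-5
item=-2: not >2, res = 17-1 = 16; t=-7
res-t = 16-(-7) = 23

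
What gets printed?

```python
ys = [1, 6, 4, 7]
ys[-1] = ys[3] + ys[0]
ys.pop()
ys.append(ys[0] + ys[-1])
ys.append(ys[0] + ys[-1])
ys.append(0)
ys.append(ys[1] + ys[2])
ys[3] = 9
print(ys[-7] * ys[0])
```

ys[-1] = ys[3]+ys[0] = 7+1 = 8 → [1, 6, 4, 8]
pop() removes 8 → [1, 6, 4]
append ys[0]+ys[-1] = 1+4 = 5 → [1, 6, 4, 5]
append ys[0]+ys[-1] = 1+5 = 6 → [1, 6, 4, 5, 6]
append 0 → [1, 6, 4, 5, 6, 0]
append ys[1]+ys[2] = 6+4 = 10 → [1, 6, 4, 5, 6, 0, 10]
ys[3] = 9 → [1, 6, 4, 9, 6, 0, 10]
ys[-7]*ys[0] = 1*1 = 1

1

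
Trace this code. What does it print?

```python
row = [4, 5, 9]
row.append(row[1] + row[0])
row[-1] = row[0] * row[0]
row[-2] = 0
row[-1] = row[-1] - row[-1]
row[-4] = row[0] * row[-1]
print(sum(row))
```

append row[1]+row[0] = 5+4 = 9 → [4, 5, 9, 9]
row[-1] = row[0]*row[0] = 4*4 = 16 → [4, 5, 9, 16]
row[-2] = 0 → [4, 5, 0, 16]
row[-1] = row[-1]-row[-1] = 16-16 = 0 → [4, 5, 0, 0]
row[-4] = row[0]*row[-1] = 4*0 = 0 → [0, 5, 0, 0]
sum = 5

5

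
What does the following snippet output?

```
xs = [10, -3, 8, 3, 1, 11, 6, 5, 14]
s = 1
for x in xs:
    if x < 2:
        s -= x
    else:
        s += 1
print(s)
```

10

x=10: not <2, s = 1+1 = 2
x=-3: <2, s = 2-(-3) = 5
x=8: not <2, s = 5+1 = 6
x=3: not <2, s = 6+1 = 7
x=1: <2, s = 7-1 = 6
x=11: not <2, s = 6+1 = 7
x=6: not <2, s = 7+1 = 8
x=5: not <2, s = 8+1 = 9
x=14: not <2, s = 9+1 = 10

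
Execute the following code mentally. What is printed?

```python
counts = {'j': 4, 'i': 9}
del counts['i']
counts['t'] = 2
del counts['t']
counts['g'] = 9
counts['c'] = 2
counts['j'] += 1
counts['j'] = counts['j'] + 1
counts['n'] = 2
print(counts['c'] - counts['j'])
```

del 'i' → {'j': 4}
counts['t'] = 2 → {'j': 4, 't': 2}
del 't' → {'j': 4}
counts['g'] = 9 → {'j': 4, 'g': 9}
counts['c'] = 2 → {'j': 4, 'g': 9, 'c': 2}
counts['j'] = 4+1 = 5 → {'j': 5, 'g': 9, 'c': 2}
counts['j'] = counts['j']+1 = 6 → {'j': 6, 'g': 9, 'c': 2}
counts['n'] = 2 → {'j': 6, 'g': 9, 'c': 2, 'n': 2}
counts['c']-counts['j'] = 2-6 = -4

-4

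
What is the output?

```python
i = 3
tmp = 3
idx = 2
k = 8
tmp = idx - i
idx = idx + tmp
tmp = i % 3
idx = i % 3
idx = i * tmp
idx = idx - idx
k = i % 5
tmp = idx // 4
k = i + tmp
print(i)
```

tmp = 2-3 = -1
idx = 2+(-1) = 1
tmp = 3%3 = 0
idx = 3%3 = 0
idx = 3*0 = 0
idx = 0-0 = 0
k = 3%5 = 3
tmp = 0//4 = 0
k = 3+0 = 3

3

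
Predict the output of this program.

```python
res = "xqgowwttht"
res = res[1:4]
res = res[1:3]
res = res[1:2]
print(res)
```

slice [1:4] → 'qgo'
slice [1:3] → 'go'
slice [1:2] → 'o'

o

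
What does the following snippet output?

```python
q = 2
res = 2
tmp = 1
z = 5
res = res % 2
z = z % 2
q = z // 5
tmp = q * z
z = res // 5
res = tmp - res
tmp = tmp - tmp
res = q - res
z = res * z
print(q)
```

res = 2%2 = 0
z = 5%2 = 1
q = 1//5 = 0
tmp = 0*1 = 0
z = 0//5 = 0
res = 0-0 = 0
tmp = 0-0 = 0
res = 0-0 = 0
z = 0*0 = 0

0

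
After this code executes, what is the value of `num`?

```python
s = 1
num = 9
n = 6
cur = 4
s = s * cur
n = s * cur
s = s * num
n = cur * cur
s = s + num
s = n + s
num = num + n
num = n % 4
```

0

s = 1*4 = 4
n = 4*4 = 16
s = 4*9 = 36
n = 4*4 = 16
s = 36+9 = 45
s = 16+45 = 61
num = 9+16 = 25
num = 16%4 = 0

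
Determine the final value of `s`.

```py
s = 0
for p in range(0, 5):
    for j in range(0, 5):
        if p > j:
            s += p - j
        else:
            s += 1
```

p=0,j=0: not 0>0, s = 0+1 = 1
p=0,j=1: not 0>1, s = 1+1 = 2
p=0,j=2: not 0>2, s = 2+1 = 3
p=0,j=3: not 0>3, s = 3+1 = 4
p=0,j=4: not 0>4, s = 4+1 = 5
p=1,j=0: 1>0, s = 5+1 = 6
p=1,j=1: not 1>1, s = 6+1 = 7
p=1,j=2: not 1>2, s = 7+1 = 8
p=1,j=3: not 1>3, s = 8+1 = 9
p=1,j=4: not 1>4, s = 9+1 = 10
p=2,j=0: 2>0, s = 10+2 = 12
p=2,j=1: 2>1, s = 12+1 = 13
p=2,j=2: not 2>2, s = 13+1 = 14
p=2,j=3: not 2>3, s = 14+1 = 15
p=2,j=4: not 2>4, s = 15+1 = 16
p=3,j=0: 3>0, s = 16+3 = 19
p=3,j=1: 3>1, s = 19+2 = 21
p=3,j=2: 3>2, s = 21+1 = 22
p=3,j=3: not 3>3, s = 22+1 = 23
p=3,j=4: not 3>4, s = 23+1 = 24
p=4,j=0: 4>0, s = 24+4 = 28
p=4,j=1: 4>1, s = 28+3 = 31
p=4,j=2: 4>2, s = 31+2 = 33
p=4,j=3: 4>3, s = 33+1 = 34
p=4,j=4: not 4>4, s = 34+1 = 35

35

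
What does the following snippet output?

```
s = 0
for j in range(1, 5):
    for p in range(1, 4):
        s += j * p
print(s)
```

60

j=1,p=1: s = 0+1 = 1
j=1,p=2: s = 1+2 = 3
j=1,p=3: s = 3+3 = 6
j=2,p=1: s = 6+2 = 8
j=2,p=2: s = 8+4 = 12
j=2,p=3: s = 12+6 = 18
j=3,p=1: s = 18+3 = 21
j=3,p=2: s = 21+6 = 27
j=3,p=3: s = 27+9 = 36
j=4,p=1: s = 36+4 = 40
j=4,p=2: s = 40+8 = 48
j=4,p=3: s = 48+12 = 60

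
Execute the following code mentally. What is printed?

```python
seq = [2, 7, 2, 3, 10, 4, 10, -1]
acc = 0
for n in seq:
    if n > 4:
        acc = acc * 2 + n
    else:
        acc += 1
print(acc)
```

77

n=2: not >4, acc = 0+1 = 1
n=7: >4, acc = 1*2+7 = 9
n=2: not >4, acc = 9+1 = 10
n=3: not >4, acc = 10+1 = 11
n=10: >4, acc = 11*2+10 = 32
n=4: not >4, acc = 32+1 = 33
n=10: >4, acc = 33*2+10 = 76
n=-1: not >4, acc = 76+1 = 77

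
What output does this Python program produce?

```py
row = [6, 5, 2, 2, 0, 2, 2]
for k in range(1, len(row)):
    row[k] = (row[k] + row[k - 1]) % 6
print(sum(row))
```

k=1: row[1] = (5+6)%6 = 5 → [6, 5, 2, 2, 0, 2, 2]
k=2: row[2] = (2+5)%6 = 1 → [6, 5, 1, 2, 0, 2, 2]
k=3: row[3] = (2+1)%6 = 3 → [6, 5, 1, 3, 0, 2, 2]
k=4: row[4] = (0+3)%6 = 3 → [6, 5, 1, 3, 3, 2, 2]
k=5: row[5] = (2+3)%6 = 5 → [6, 5, 1, 3, 3, 5, 2]
k=6: row[6] = (2+5)%6 = 1 → [6, 5, 1, 3, 3, 5, 1]
sum = 24

24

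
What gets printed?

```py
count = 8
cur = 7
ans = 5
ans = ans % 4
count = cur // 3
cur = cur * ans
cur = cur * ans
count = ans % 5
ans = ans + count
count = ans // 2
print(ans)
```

ans = 5%4 = 1
count = 7//3 = 2
cur = 7*1 = 7
cur = 7*1 = 7
count = 1%5 = 1
ans = 1+1 = 2
count = 2//2 = 1

2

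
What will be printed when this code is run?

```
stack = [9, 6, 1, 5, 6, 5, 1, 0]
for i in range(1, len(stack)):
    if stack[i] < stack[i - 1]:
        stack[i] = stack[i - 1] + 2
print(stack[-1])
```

i=1: 6<9, stack[1] = 9+2 = 11 → [9, 11, 1, 5, 6, 5, 1, 0]
i=2: 1<11, stack[2] = 11+2 = 13 → [9, 11, 13, 5, 6, 5, 1, 0]
i=3: 5<13, stack[3] = 13+2 = 15 → [9, 11, 13, 15, 6, 5, 1, 0]
i=4: 6<15, stack[4] = 15+2 = 17 → [9, 11, 13, 15, 17, 5, 1, 0]
i=5: 5<17, stack[5] = 17+2 = 19 → [9, 11, 13, 15, 17, 19, 1, 0]
i=6: 1<19, stack[6] = 19+2 = 21 → [9, 11, 13, 15, 17, 19, 21, 0]
i=7: 0<21, stack[7] = 21+2 = 23 → [9, 11, 13, 15, 17, 19, 21, 23]

23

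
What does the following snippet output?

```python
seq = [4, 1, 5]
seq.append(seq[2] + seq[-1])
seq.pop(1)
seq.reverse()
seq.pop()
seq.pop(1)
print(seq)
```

[10]

append seq[2]+seq[-1] = 5+5 = 10 → [4, 1, 5, 10]
pop(1) removes 1 → [4, 5, 10]
reverse → [10, 5, 4]
pop() removes 4 → [10, 5]
pop(1) removes 5 → [10]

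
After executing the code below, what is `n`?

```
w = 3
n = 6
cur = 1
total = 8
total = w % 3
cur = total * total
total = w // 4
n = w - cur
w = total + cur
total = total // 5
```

total = 3%3 = 0
cur = 0*0 = 0
total = 3//4 = 0
n = 3-0 = 3
w = 0+0 = 0
total = 0//5 = 0

3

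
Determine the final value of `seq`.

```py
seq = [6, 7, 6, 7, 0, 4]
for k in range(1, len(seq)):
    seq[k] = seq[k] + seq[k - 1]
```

k=1: seq[1] = 7+6 = 13 → [6, 13, 6, 7, 0, 4]
k=2: seq[2] = 6+13 = 19 → [6, 13, 19, 7, 0, 4]
k=3: seq[3] = 7+19 = 26 → [6, 13, 19, 26, 0, 4]
k=4: seq[4] = 0+26 = 26 → [6, 13, 19, 26, 26, 4]
k=5: seq[5] = 4+26 = 30 → [6, 13, 19, 26, 26, 30]

[6, 13, 19, 26, 26, 30]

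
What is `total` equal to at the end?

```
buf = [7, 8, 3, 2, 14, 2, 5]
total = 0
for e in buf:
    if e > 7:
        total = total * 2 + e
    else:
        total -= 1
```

e=7: not >7, total = 0-1 = -1
e=8: >7, total = (-1)*2+8 = 6
e=3: not >7, total = 6-1 = 5
e=2: not >7, total = 5-1 = 4
e=14: >7, total = 4*2+14 = 22
e=2: not >7, total = 22-1 = 21
e=5: not >7, total = 21-1 = 20

20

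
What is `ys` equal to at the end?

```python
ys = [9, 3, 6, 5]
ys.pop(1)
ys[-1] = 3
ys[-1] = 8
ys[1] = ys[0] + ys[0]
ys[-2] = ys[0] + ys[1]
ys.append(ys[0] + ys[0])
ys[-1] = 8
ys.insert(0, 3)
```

[3, 9, 27, 8, 8]

pop(1) removes 3 → [9, 6, 5]
ys[-1] = 3 → [9, 6, 3]
ys[-1] = 8 → [9, 6, 8]
ys[1] = ys[0]+ys[0] = 9+9 = 18 → [9, 18, 8]
ys[-2] = ys[0]+ys[1] = 9+18 = 27 → [9, 27, 8]
append ys[0]+ys[0] = 9+9 = 18 → [9, 27, 8, 18]
ys[-1] = 8 → [9, 27, 8, 8]
insert 3 at 0 → [3, 9, 27, 8, 8]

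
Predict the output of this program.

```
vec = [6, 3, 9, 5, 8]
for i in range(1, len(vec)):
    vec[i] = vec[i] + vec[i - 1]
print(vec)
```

[6, 9, 18, 23, 31]

i=1: vec[1] = 3+6 = 9 → [6, 9, 9, 5, 8]
i=2: vec[2] = 9+9 = 18 → [6, 9, 18, 5, 8]
i=3: vec[3] = 5+18 = 23 → [6, 9, 18, 23, 8]
i=4: vec[4] = 8+23 = 31 → [6, 9, 18, 23, 31]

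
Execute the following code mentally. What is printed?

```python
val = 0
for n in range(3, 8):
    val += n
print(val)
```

25

n=3: val = 0+3 = 3
n=4: val = 3+4 = 7
n=5: val = 7+5 = 12
n=6: val = 12+6 = 18
n=7: val = 18+7 = 25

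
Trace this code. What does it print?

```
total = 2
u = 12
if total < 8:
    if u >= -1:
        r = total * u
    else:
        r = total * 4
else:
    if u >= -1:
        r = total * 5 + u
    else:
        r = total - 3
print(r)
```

total=2, u=12
total < 8 is True; u >= -1 is True
→ r = total * u = 24

24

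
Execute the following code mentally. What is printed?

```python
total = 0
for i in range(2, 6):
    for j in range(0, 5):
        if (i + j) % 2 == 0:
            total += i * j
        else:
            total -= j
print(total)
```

i=2,j=0: even sum, total = 0+0 = 0
i=2,j=1: odd sum, total = 0-1 = -1
i=2,j=2: even sum, total = (-1)+4 = 3
i=2,j=3: odd sum, total = 3-3 = 0
i=2,j=4: even sum, total = 0+8 = 8
i=3,j=0: odd sum, total = 8-0 = 8
i=3,j=1: even sum, total = 8+3 = 11
i=3,j=2: odd sum, total = 11-2 = 9
i=3,j=3: even sum, total = 9+9 = 18
i=3,j=4: odd sum, total = 18-4 = 14
i=4,j=0: even sum, total = 14+0 = 14
i=4,j=1: odd sum, total = 14-1 = 13
i=4,j=2: even sum, total = 13+8 = 21
i=4,j=3: odd sum, total = 21-3 = 18
i=4,j=4: even sum, total = 18+16 = 34
i=5,j=0: odd sum, total = 34-0 = 34
i=5,j=1: even sum, total = 34+5 = 39
i=5,j=2: odd sum, total = 39-2 = 37
i=5,j=3: even sum, total = 37+15 = 52
i=5,j=4: odd sum, total = 52-4 = 48

48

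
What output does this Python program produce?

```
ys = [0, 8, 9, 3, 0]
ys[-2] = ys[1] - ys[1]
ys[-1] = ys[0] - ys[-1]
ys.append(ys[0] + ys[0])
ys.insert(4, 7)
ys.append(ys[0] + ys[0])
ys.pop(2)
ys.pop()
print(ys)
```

[0, 8, 0, 7, 0, 0]

ys[-2] = ys[1]-ys[1] = 8-8 = 0 → [0, 8, 9, 0, 0]
ys[-1] = ys[0]-ys[-1] = 0-0 = 0 → [0, 8, 9, 0, 0]
append ys[0]+ys[0] = 0+0 = 0 → [0, 8, 9, 0, 0, 0]
insert 7 at 4 → [0, 8, 9, 0, 7, 0, 0]
append ys[0]+ys[0] = 0+0 = 0 → [0, 8, 9, 0, 7, 0, 0, 0]
pop(2) removes 9 → [0, 8, 0, 7, 0, 0, 0]
pop() removes 0 → [0, 8, 0, 7, 0, 0]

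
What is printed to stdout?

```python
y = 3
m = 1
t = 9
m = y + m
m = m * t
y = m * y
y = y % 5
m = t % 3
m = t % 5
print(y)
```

m = 3+1 = 4
m = 4*9 = 36
y = 36*3 = 108
y = 108%5 = 3
m = 9%3 = 0
m = 9%5 = 4

3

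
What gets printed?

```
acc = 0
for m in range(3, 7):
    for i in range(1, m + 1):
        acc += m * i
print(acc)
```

259

m=3,i=1: acc = 0+3 = 3
m=3,i=2: acc = 3+6 = 9
m=3,i=3: acc = 9+9 = 18
m=4,i=1: acc = 18+4 = 22
m=4,i=2: acc = 22+8 = 30
m=4,i=3: acc = 30+12 = 42
m=4,i=4: acc = 42+16 = 58
m=5,i=1: acc = 58+5 = 63
m=5,i=2: acc = 63+10 = 73
m=5,i=3: acc = 73+15 = 88
m=5,i=4: acc = 88+20 = 108
m=5,i=5: acc = 108+25 = 133
m=6,i=1: acc = 133+6 = 139
m=6,i=2: acc = 139+12 = 151
m=6,i=3: acc = 151+18 = 169
m=6,i=4: acc = 169+24 = 193
m=6,i=5: acc = 193+30 = 223
m=6,i=6: acc = 223+36 = 259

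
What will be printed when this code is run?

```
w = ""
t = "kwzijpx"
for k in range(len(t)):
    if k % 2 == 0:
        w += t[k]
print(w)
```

k=0: add 'k' → 'k'
k=1: skip
k=2: add 'z' → 'kz'
k=3: skip
k=4: add 'j' → 'kzj'
k=5: skip
k=6: add 'x' → 'kzjx'

kzjx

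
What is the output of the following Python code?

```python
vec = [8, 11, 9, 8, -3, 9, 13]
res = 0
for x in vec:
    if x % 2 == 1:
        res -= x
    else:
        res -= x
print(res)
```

-55

x=8: not odd, res = 0-8 = -8
x=11: odd, res = (-8)-11 = -19
x=9: odd, res = (-19)-9 = -28
x=8: not odd, res = (-28)-8 = -36
x=-3: odd, res = (-36)-(-3) = -33
x=9: odd, res = (-33)-9 = -42
x=13: odd, res = (-42)-13 = -55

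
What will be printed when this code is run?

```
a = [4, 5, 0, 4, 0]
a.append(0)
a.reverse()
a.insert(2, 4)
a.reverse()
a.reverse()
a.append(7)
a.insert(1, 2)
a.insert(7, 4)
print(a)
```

[0, 2, 0, 4, 4, 0, 5, 4, 4, 7]

append 0 → [4, 5, 0, 4, 0, 0]
reverse → [0, 0, 4, 0, 5, 4]
insert 4 at 2 → [0, 0, 4, 4, 0, 5, 4]
reverse → [4, 5, 0, 4, 4, 0, 0]
reverse → [0, 0, 4, 4, 0, 5, 4]
append 7 → [0, 0, 4, 4, 0, 5, 4, 7]
insert 2 at 1 → [0, 2, 0, 4, 4, 0, 5, 4, 7]
insert 4 at 7 → [0, 2, 0, 4, 4, 0, 5, 4, 4, 7]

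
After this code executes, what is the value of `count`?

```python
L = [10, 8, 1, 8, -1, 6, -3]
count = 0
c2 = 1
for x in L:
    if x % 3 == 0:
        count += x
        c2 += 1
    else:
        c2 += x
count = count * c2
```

x=10: not %3==0; c2=11
x=8: not %3==0; c2=19
x=1: not %3==0; c2=20
x=8: not %3==0; c2=28
x=-1: not %3==0; c2=27
x=6: %3==0, count = 0+6 = 6; c2=28
x=-3: %3==0, count = 6+(-3) = 3; c2=29
count*c2 = 3*29 = 87

87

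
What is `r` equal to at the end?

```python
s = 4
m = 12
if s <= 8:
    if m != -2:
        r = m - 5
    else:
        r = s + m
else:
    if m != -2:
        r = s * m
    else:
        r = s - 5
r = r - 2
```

5

s=4, m=12
s <= 8 is True; m != -2 is True
→ r = m - 5 = 7
r = 7-2 = 5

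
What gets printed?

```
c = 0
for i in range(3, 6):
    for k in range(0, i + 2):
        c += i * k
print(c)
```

195

i=3,k=0: c = 0+0 = 0
i=3,k=1: c = 0+3 = 3
i=3,k=2: c = 3+6 = 9
i=3,k=3: c = 9+9 = 18
i=3,k=4: c = 18+12 = 30
i=4,k=0: c = 30+0 = 30
i=4,k=1: c = 30+4 = 34
i=4,k=2: c = 34+8 = 42
i=4,k=3: c = 42+12 = 54
i=4,k=4: c = 54+16 = 70
i=4,k=5: c = 70+20 = 90
i=5,k=0: c = 90+0 = 90
i=5,k=1: c = 90+5 = 95
i=5,k=2: c = 95+10 = 105
i=5,k=3: c = 105+15 = 120
i=5,k=4: c = 120+20 = 140
i=5,k=5: c = 140+25 = 165
i=5,k=6: c = 165+30 = 195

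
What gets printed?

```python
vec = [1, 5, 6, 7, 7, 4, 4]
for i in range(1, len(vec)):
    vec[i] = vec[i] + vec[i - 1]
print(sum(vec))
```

i=1: vec[1] = 5+1 = 6 → [1, 6, 6, 7, 7, 4, 4]
i=2: vec[2] = 6+6 = 12 → [1, 6, 12, 7, 7, 4, 4]
i=3: vec[3] = 7+12 = 19 → [1, 6, 12, 19, 7, 4, 4]
i=4: vec[4] = 7+19 = 26 → [1, 6, 12, 19, 26, 4, 4]
i=5: vec[5] = 4+26 = 30 → [1, 6, 12, 19, 26, 30, 4]
i=6: vec[6] = 4+30 = 34 → [1, 6, 12, 19, 26, 30, 34]
sum = 128

128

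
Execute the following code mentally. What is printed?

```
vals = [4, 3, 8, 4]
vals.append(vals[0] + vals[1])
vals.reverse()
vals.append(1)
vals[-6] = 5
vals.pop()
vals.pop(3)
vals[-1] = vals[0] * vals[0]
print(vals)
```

append vals[0]+vals[1] = 4+3 = 7 → [4, 3, 8, 4, 7]
reverse → [7, 4, 8, 3, 4]
append 1 → [7, 4, 8, 3, 4, 1]
vals[-6] = 5 → [5, 4, 8, 3, 4, 1]
pop() removes 1 → [5, 4, 8, 3, 4]
pop(3) removes 3 → [5, 4, 8, 4]
vals[-1] = vals[0]*vals[0] = 5*5 = 25 → [5, 4, 8, 25]

[5, 4, 8, 25]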